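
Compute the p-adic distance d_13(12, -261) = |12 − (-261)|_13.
d_13(12, -261) = 1/13

Step 1 — x − y = 12 − (-261) = 273. Step 2 — v_13(273) = 1 (factor: 273 = (13^1 · 21); the sign does not affect v_p). Step 3 — |x − y|_13 = 13^{-1} = 1/13.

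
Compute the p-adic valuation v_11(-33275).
v_11(-33275) = 3

v_11(n) is the largest exponent k such that 11^k divides n. Factor out: -33275 = -11^3 · 25. (Sign doesn't affect v_p.) So v_11(-33275) = 3.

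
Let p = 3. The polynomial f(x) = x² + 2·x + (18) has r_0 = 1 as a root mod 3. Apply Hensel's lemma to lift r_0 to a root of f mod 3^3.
r_2 = 7 (mod 27)

Hensel: r_{i+1} = r_i − f(r_i)·(f′(r_i))^{-1} mod 3^{i+2}, f′(x) = 2x + 2. Iterate:
  r_0 = 1 (mod 3)
  r_1 = 7 (mod 9)
  r_2 = 7 (mod 27)
Final: r = 7 satisfies f(r) ≡ 0 mod 3^3.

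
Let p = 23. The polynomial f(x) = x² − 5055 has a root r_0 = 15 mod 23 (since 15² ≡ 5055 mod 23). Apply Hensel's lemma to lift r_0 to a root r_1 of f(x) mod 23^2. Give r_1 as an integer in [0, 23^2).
r_1 = 176 (mod 529)

Hensel's recurrence: r_{i+1} = r_i − f(r_i)·(f′(r_i))^{-1} mod 23^{i+2}, with f′(x) = 2x. Iterate:
  r_0 = 15 (mod 23)
  r_1 = 176 (mod 529)
Final: r_1 = 176, and one checks f(r_1) ≡ 0 mod 23^2.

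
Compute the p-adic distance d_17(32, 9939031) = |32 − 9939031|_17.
d_17(32, 9939031) = 1/1419857

Step 1 — x − y = 32 − 9939031 = -9938999. Step 2 — v_17(-9938999) = 5 (factor: -9938999 = −(17^5 · 7); the sign does not affect v_p). Step 3 — |x − y|_17 = 17^{-5} = 1/1419857.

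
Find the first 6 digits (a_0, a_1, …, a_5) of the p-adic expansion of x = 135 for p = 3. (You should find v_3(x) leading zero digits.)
(a_0, …, a_5) = (0, 0, 0, 2, 1, 0)

v_3(135) = 3, so a_0 = ... = a_2 = 0. Factor out: x = 3^3 · u with u = 5 a unit in ℤ_3. Expand u iteratively via a_{v+i} = u_i mod 3, u_{i+1} = (u_i − a_{v+i})/3:
  u_0 = 5;  a_3 = 2;  u_1 = (u_0 − 2)/3 = 1
  u_1 = 1;  a_4 = 1;  u_2 = (u_1 − 1)/3 = 0
  u_2 = 0;  a_5 = 0;  u_3 = (u_2 − 0)/3 = 0
Digits: (0, 0, 0, 2, 1, 0).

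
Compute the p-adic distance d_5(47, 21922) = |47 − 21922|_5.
d_5(47, 21922) = 1/3125

Step 1 — x − y = 47 − 21922 = -21875. Step 2 — v_5(-21875) = 5 (factor: -21875 = −(5^5 · 7); the sign does not affect v_p). Step 3 — |x − y|_5 = 5^{-5} = 1/3125.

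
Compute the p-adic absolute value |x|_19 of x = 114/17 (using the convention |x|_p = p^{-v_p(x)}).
|114/17|_19 = 1/19

Step 1 — compute v_19(x) by factoring powers of 19 out of the numerator and denominator: v_19(114/17) = 1. Step 2 — apply |x|_p = p^{-v_p(x)} = 19^{-1} = 1/19.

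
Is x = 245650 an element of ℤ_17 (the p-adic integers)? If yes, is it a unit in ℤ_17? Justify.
x ∈ ℤ_17 but not a unit; v_17(x) = 3 > 0

ℤ_17 = {x ∈ ℚ_17 : v_17(x) ≥ 0} and ℤ_17^× = {x ∈ ℤ_17 : v_17(x) = 0}. Here v_17(245650) = v_17(num) − v_17(den) = 3; compare against these criteria.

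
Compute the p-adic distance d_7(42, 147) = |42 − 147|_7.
d_7(42, 147) = 1/7

Step 1 — x − y = 42 − 147 = -105. Step 2 — v_7(-105) = 1 (factor: -105 = −(7^1 · 15); the sign does not affect v_p). Step 3 — |x − y|_7 = 7^{-1} = 1/7.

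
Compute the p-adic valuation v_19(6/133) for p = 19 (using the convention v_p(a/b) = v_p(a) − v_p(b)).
v_19(6/133) = -1

Factor powers of 19 from the numerator and denominator of the reduced fraction: 6 = 19^0 · 6 and 133 = 19^1 · 7. Apply v_p(a/b) = v_p(a) − v_p(b): v_19(6/133) = 0 − 1 = -1.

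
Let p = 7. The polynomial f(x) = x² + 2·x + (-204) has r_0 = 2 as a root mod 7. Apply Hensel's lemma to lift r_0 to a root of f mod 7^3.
r_2 = 149 (mod 343)

Hensel: r_{i+1} = r_i − f(r_i)·(f′(r_i))^{-1} mod 7^{i+2}, f′(x) = 2x + 2. Iterate:
  r_0 = 2 (mod 7)
  r_1 = 2 (mod 49)
  r_2 = 149 (mod 343)
Final: r = 149 satisfies f(r) ≡ 0 mod 7^3.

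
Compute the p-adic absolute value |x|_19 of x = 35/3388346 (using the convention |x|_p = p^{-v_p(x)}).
|35/3388346|_19 = 130321

Step 1 — compute v_19(x) by factoring powers of 19 out of the numerator and denominator: v_19(35/3388346) = -4. Step 2 — apply |x|_p = p^{-v_p(x)} = 19^{4} = 130321.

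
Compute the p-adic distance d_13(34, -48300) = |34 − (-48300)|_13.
d_13(34, -48300) = 1/2197

Step 1 — x − y = 34 − (-48300) = 48334. Step 2 — v_13(48334) = 3 (factor: 48334 = (13^3 · 22); the sign does not affect v_p). Step 3 — |x − y|_13 = 13^{-3} = 1/2197.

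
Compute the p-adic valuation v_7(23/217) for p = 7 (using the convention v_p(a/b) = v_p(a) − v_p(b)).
v_7(23/217) = -1

Factor powers of 7 from the numerator and denominator of the reduced fraction: 23 = 7^0 · 23 and 217 = 7^1 · 31. Apply v_p(a/b) = v_p(a) − v_p(b): v_7(23/217) = 0 − 1 = -1.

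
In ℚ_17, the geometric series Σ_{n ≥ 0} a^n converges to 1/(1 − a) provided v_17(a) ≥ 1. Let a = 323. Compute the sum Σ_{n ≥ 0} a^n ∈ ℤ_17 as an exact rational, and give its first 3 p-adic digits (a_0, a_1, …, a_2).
Σ a^n = 1/(1 − a) = -1/322;  first 3 digits = (1, 2, 5)

v_17(a) = 1 ≥ 1, so the series converges in ℤ_17 to 1/(1 − a) = 1/(1 − 323) = -1/322. Expand this rational in ℤ_17: compute digits iteratively via d_i = x_i mod 17, x_{i+1} = (x_i − d_i)/17. The first 3 digits are (1, 2, 5).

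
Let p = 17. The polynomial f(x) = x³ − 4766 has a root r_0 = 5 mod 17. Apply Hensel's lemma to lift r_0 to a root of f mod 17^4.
r_3 = 4714 (mod 83521)

Hensel: r_{i+1} = r_i − f(r_i)/f′(r_i) mod 17^{i+2}, where f′(x) = 3x². Iterate:
  r_0 = 5 (mod 17)
  r_1 = 90 (mod 289)
  r_2 = 4714 (mod 4913)
  r_3 = 4714 (mod 83521)
Final: r = 4714 with f(r) ≡ 0 mod 17^4.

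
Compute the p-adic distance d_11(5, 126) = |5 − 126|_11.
d_11(5, 126) = 1/121

Step 1 — x − y = 5 − 126 = -121. Step 2 — v_11(-121) = 2 (factor: -121 = −(11^2 · 1); the sign does not affect v_p). Step 3 — |x − y|_11 = 11^{-2} = 1/121.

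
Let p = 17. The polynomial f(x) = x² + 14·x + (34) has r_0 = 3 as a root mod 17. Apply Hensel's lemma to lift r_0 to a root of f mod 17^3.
r_2 = 2961 (mod 4913)

Hensel: r_{i+1} = r_i − f(r_i)·(f′(r_i))^{-1} mod 17^{i+2}, f′(x) = 2x + 14. Iterate:
  r_0 = 3 (mod 17)
  r_1 = 71 (mod 289)
  r_2 = 2961 (mod 4913)
Final: r = 2961 satisfies f(r) ≡ 0 mod 17^3.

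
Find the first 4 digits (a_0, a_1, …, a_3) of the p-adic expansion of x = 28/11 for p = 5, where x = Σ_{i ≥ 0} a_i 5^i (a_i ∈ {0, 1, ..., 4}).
(a_0, …, a_3) = (3, 4, 1, 1)

v_5(28/11) = 0 (numerator and denominator both coprime to 5), so x ∈ ℤ_5^×. Compute digits iteratively via a_i = x_i mod 5, x_{i+1} = (x_i − a_i)/5, with x_0 = x:
  x_0 = 28/11;  a_0 = 3;  x_1 = (x_0 − 3)/5 = -1/11
  x_1 = -1/11;  a_1 = 4;  x_2 = (x_1 − 4)/5 = -9/11
  x_2 = -9/11;  a_2 = 1;  x_3 = (x_2 − 1)/5 = -4/11
  x_3 = -4/11;  a_3 = 1;  x_4 = (x_3 − 1)/5 = -3/11
Digits: (3, 4, 1, 1).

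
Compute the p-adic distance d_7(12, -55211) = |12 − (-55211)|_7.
d_7(12, -55211) = 1/2401

Step 1 — x − y = 12 − (-55211) = 55223. Step 2 — v_7(55223) = 4 (factor: 55223 = (7^4 · 23); the sign does not affect v_p). Step 3 — |x − y|_7 = 7^{-4} = 1/2401.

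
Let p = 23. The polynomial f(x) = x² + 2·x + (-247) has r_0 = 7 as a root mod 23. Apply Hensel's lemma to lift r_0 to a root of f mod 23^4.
r_3 = 98677 (mod 279841)

Hensel: r_{i+1} = r_i − f(r_i)·(f′(r_i))^{-1} mod 23^{i+2}, f′(x) = 2x + 2. Iterate:
  r_0 = 7 (mod 23)
  r_1 = 283 (mod 529)
  r_2 = 1341 (mod 12167)
  r_3 = 98677 (mod 279841)
Final: r = 98677 satisfies f(r) ≡ 0 mod 23^4.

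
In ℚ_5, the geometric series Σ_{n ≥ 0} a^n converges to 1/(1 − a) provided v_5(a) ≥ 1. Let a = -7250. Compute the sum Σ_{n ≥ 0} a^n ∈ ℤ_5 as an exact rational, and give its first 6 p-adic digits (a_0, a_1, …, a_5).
Σ a^n = 1/(1 − a) = 1/7251;  first 6 digits = (1, 0, 0, 2, 3, 2)

v_5(a) = 3 ≥ 1, so the series converges in ℤ_5 to 1/(1 − a) = 1/(1 − (-7250)) = 1/7251. Expand this rational in ℤ_5: compute digits iteratively via d_i = x_i mod 5, x_{i+1} = (x_i − d_i)/5. The first 6 digits are (1, 0, 0, 2, 3, 2).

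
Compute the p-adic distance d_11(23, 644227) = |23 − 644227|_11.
d_11(23, 644227) = 1/161051

Step 1 — x − y = 23 − 644227 = -644204. Step 2 — v_11(-644204) = 5 (factor: -644204 = −(11^5 · 4); the sign does not affect v_p). Step 3 — |x − y|_11 = 11^{-5} = 1/161051.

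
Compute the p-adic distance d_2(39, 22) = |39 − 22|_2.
d_2(39, 22) = 1

Step 1 — x − y = 39 − 22 = 17. Step 2 — v_2(17) = 0 (factor: 17 = (2^0 · 17); the sign does not affect v_p). Step 3 — |x − y|_2 = 2^{0} = 1.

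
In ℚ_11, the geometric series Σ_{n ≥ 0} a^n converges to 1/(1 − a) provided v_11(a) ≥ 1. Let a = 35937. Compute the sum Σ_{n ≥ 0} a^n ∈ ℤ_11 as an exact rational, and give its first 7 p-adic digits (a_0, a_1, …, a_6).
Σ a^n = 1/(1 − a) = -1/35936;  first 7 digits = (1, 0, 0, 5, 2, 0, 3)

v_11(a) = 3 ≥ 1, so the series converges in ℤ_11 to 1/(1 − a) = 1/(1 − 35937) = -1/35936. Expand this rational in ℤ_11: compute digits iteratively via d_i = x_i mod 11, x_{i+1} = (x_i − d_i)/11. The first 7 digits are (1, 0, 0, 5, 2, 0, 3).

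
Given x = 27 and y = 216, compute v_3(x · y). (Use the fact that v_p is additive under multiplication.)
v_3(5832) = 6

v_p(x) = 3 (factor: 27 = 3^3 · 1); v_p(y) = 3 (factor: 216 = 3^3 · 8). Additivity: v_p(xy) = v_p(x) + v_p(y) = 3 + 3 = 6. (Direct check: xy = 5832 = 3^6 · (8).)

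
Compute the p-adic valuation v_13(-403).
v_13(-403) = 1

v_13(n) is the largest exponent k such that 13^k divides n. Factor out: -403 = -13^1 · 31. (Sign doesn't affect v_p.) So v_13(-403) = 1.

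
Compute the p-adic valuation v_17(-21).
v_17(-21) = 0

v_17(n) is the largest exponent k such that 17^k divides n. Factor out: -21 = -17^0 · 21. (Sign doesn't affect v_p.) So v_17(-21) = 0.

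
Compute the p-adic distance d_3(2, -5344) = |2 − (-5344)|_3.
d_3(2, -5344) = 1/243

Step 1 — x − y = 2 − (-5344) = 5346. Step 2 — v_3(5346) = 5 (factor: 5346 = (3^5 · 22); the sign does not affect v_p). Step 3 — |x − y|_3 = 3^{-5} = 1/243.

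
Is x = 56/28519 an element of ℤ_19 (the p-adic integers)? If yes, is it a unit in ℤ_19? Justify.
x ∉ ℤ_19 (v_19(x) = -2 < 0)

ℤ_19 = {x ∈ ℚ_19 : v_19(x) ≥ 0} and ℤ_19^× = {x ∈ ℤ_19 : v_19(x) = 0}. Here v_19(56/28519) = v_19(num) − v_19(den) = -2; compare against these criteria.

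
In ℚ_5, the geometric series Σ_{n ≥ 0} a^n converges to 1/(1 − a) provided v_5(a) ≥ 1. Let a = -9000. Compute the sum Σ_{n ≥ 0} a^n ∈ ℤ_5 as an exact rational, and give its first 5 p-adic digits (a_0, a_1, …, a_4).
Σ a^n = 1/(1 − a) = 1/9001;  first 5 digits = (1, 0, 0, 3, 0)

v_5(a) = 3 ≥ 1, so the series converges in ℤ_5 to 1/(1 − a) = 1/(1 − (-9000)) = 1/9001. Expand this rational in ℤ_5: compute digits iteratively via d_i = x_i mod 5, x_{i+1} = (x_i − d_i)/5. The first 5 digits are (1, 0, 0, 3, 0).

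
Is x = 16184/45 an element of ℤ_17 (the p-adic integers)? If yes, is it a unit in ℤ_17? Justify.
x ∈ ℤ_17 but not a unit; v_17(x) = 2 > 0

ℤ_17 = {x ∈ ℚ_17 : v_17(x) ≥ 0} and ℤ_17^× = {x ∈ ℤ_17 : v_17(x) = 0}. Here v_17(16184/45) = v_17(num) − v_17(den) = 2; compare against these criteria.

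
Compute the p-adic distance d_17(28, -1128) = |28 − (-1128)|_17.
d_17(28, -1128) = 1/289

Step 1 — x − y = 28 − (-1128) = 1156. Step 2 — v_17(1156) = 2 (factor: 1156 = (17^2 · 4); the sign does not affect v_p). Step 3 — |x − y|_17 = 17^{-2} = 1/289.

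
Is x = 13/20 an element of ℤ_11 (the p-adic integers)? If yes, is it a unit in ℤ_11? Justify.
x ∈ ℤ_11^× (unit); v_11(x) = 0

ℤ_11 = {x ∈ ℚ_11 : v_11(x) ≥ 0} and ℤ_11^× = {x ∈ ℤ_11 : v_11(x) = 0}. Here v_11(13/20) = v_11(num) − v_11(den) = 0; compare against these criteria.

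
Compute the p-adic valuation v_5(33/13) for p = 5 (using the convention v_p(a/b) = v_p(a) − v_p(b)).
v_5(33/13) = 0

Factor powers of 5 from the numerator and denominator of the reduced fraction: 33 = 5^0 · 33 and 13 = 5^0 · 13. Apply v_p(a/b) = v_p(a) − v_p(b): v_5(33/13) = 0 − 0 = 0.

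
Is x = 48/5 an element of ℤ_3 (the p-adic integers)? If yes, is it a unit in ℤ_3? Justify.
x ∈ ℤ_3 but not a unit; v_3(x) = 1 > 0

ℤ_3 = {x ∈ ℚ_3 : v_3(x) ≥ 0} and ℤ_3^× = {x ∈ ℤ_3 : v_3(x) = 0}. Here v_3(48/5) = v_3(num) − v_3(den) = 1; compare against these criteria.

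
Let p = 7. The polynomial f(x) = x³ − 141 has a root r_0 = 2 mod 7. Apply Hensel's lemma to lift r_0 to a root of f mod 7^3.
r_2 = 303 (mod 343)

Hensel: r_{i+1} = r_i − f(r_i)/f′(r_i) mod 7^{i+2}, where f′(x) = 3x². Iterate:
  r_0 = 2 (mod 7)
  r_1 = 9 (mod 49)
  r_2 = 303 (mod 343)
Final: r = 303 with f(r) ≡ 0 mod 7^3.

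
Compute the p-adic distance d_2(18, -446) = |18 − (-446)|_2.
d_2(18, -446) = 1/16

Step 1 — x − y = 18 − (-446) = 464. Step 2 — v_2(464) = 4 (factor: 464 = (2^4 · 29); the sign does not affect v_p). Step 3 — |x − y|_2 = 2^{-4} = 1/16.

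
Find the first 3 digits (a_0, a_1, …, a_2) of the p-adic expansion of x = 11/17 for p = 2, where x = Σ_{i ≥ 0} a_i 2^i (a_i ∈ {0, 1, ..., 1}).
(a_0, …, a_2) = (1, 1, 0)

v_2(11/17) = 0 (numerator and denominator both coprime to 2), so x ∈ ℤ_2^×. Compute digits iteratively via a_i = x_i mod 2, x_{i+1} = (x_i − a_i)/2, with x_0 = x:
  x_0 = 11/17;  a_0 = 1;  x_1 = (x_0 − 1)/2 = -3/17
  x_1 = -3/17;  a_1 = 1;  x_2 = (x_1 − 1)/2 = -10/17
  x_2 = -10/17;  a_2 = 0;  x_3 = (x_2 − 0)/2 = -5/17
Digits: (1, 1, 0).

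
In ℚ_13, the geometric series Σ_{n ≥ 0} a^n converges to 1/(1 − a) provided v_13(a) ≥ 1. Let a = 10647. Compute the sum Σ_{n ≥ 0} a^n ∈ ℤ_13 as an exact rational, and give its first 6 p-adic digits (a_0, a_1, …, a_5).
Σ a^n = 1/(1 − a) = -1/10646;  first 6 digits = (1, 0, 11, 4, 4, 6)

v_13(a) = 2 ≥ 1, so the series converges in ℤ_13 to 1/(1 − a) = 1/(1 − 10647) = -1/10646. Expand this rational in ℤ_13: compute digits iteratively via d_i = x_i mod 13, x_{i+1} = (x_i − d_i)/13. The first 6 digits are (1, 0, 11, 4, 4, 6).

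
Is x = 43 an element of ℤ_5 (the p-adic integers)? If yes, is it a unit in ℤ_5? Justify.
x ∈ ℤ_5^× (unit); v_5(x) = 0

ℤ_5 = {x ∈ ℚ_5 : v_5(x) ≥ 0} and ℤ_5^× = {x ∈ ℤ_5 : v_5(x) = 0}. Here v_5(43) = v_5(num) − v_5(den) = 0; compare against these criteria.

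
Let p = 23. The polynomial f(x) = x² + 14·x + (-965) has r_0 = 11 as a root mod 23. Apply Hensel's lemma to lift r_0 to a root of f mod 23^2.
r_1 = 471 (mod 529)

Hensel: r_{i+1} = r_i − f(r_i)·(f′(r_i))^{-1} mod 23^{i+2}, f′(x) = 2x + 14. Iterate:
  r_0 = 11 (mod 23)
  r_1 = 471 (mod 529)
Final: r = 471 satisfies f(r) ≡ 0 mod 23^2.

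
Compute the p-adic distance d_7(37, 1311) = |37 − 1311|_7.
d_7(37, 1311) = 1/49

Step 1 — x − y = 37 − 1311 = -1274. Step 2 — v_7(-1274) = 2 (factor: -1274 = −(7^2 · 26); the sign does not affect v_p). Step 3 — |x − y|_7 = 7^{-2} = 1/49.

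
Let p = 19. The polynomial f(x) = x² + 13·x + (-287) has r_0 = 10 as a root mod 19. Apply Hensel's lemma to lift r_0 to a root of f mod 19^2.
r_1 = 143 (mod 361)

Hensel: r_{i+1} = r_i − f(r_i)·(f′(r_i))^{-1} mod 19^{i+2}, f′(x) = 2x + 13. Iterate:
  r_0 = 10 (mod 19)
  r_1 = 143 (mod 361)
Final: r = 143 satisfies f(r) ≡ 0 mod 19^2.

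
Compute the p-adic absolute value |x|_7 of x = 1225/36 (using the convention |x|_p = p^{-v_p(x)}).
|1225/36|_7 = 1/49

Step 1 — compute v_7(x) by factoring powers of 7 out of the numerator and denominator: v_7(1225/36) = 2. Step 2 — apply |x|_p = p^{-v_p(x)} = 7^{-2} = 1/49.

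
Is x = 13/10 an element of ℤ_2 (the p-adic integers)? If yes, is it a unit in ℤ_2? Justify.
x ∉ ℤ_2 (v_2(x) = -1 < 0)

ℤ_2 = {x ∈ ℚ_2 : v_2(x) ≥ 0} and ℤ_2^× = {x ∈ ℤ_2 : v_2(x) = 0}. Here v_2(13/10) = v_2(num) − v_2(den) = -1; compare against these criteria.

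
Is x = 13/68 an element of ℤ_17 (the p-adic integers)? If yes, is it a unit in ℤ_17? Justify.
x ∉ ℤ_17 (v_17(x) = -1 < 0)

ℤ_17 = {x ∈ ℚ_17 : v_17(x) ≥ 0} and ℤ_17^× = {x ∈ ℤ_17 : v_17(x) = 0}. Here v_17(13/68) = v_17(num) − v_17(den) = -1; compare against these criteria.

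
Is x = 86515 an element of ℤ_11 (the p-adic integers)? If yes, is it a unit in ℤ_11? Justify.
x ∈ ℤ_11 but not a unit; v_11(x) = 3 > 0

ℤ_11 = {x ∈ ℚ_11 : v_11(x) ≥ 0} and ℤ_11^× = {x ∈ ℤ_11 : v_11(x) = 0}. Here v_11(86515) = v_11(num) − v_11(den) = 3; compare against these criteria.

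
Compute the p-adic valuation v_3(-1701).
v_3(-1701) = 5

v_3(n) is the largest exponent k such that 3^k divides n. Factor out: -1701 = -3^5 · 7. (Sign doesn't affect v_p.) So v_3(-1701) = 5.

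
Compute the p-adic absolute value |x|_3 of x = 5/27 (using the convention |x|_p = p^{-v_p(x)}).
|5/27|_3 = 27

Step 1 — compute v_3(x) by factoring powers of 3 out of the numerator and denominator: v_3(5/27) = -3. Step 2 — apply |x|_p = p^{-v_p(x)} = 3^{3} = 27.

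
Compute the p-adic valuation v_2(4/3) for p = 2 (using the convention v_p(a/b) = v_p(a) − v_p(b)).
v_2(4/3) = 2

Factor powers of 2 from the numerator and denominator of the reduced fraction: 4 = 2^2 · 1 and 3 = 2^0 · 3. Apply v_p(a/b) = v_p(a) − v_p(b): v_2(4/3) = 2 − 0 = 2.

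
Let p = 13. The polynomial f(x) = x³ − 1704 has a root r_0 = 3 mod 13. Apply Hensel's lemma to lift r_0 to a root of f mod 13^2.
r_1 = 159 (mod 169)

Hensel: r_{i+1} = r_i − f(r_i)/f′(r_i) mod 13^{i+2}, where f′(x) = 3x². Iterate:
  r_0 = 3 (mod 13)
  r_1 = 159 (mod 169)
Final: r = 159 with f(r) ≡ 0 mod 13^2.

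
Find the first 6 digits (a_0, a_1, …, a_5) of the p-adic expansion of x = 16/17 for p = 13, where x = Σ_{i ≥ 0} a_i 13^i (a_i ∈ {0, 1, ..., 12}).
(a_0, …, a_5) = (4, 12, 9, 0, 3, 12)

v_13(16/17) = 0 (numerator and denominator both coprime to 13), so x ∈ ℤ_13^×. Compute digits iteratively via a_i = x_i mod 13, x_{i+1} = (x_i − a_i)/13, with x_0 = x:
  x_0 = 16/17;  a_0 = 4;  x_1 = (x_0 − 4)/13 = -4/17
  x_1 = -4/17;  a_1 = 12;  x_2 = (x_1 − 12)/13 = -16/17
  x_2 = -16/17;  a_2 = 9;  x_3 = (x_2 − 9)/13 = -13/17
  x_3 = -13/17;  a_3 = 0;  x_4 = (x_3 − 0)/13 = -1/17
  x_4 = -1/17;  a_4 = 3;  x_5 = (x_4 − 3)/13 = -4/17
  x_5 = -4/17;  a_5 = 12;  x_6 = (x_5 − 12)/13 = -16/17
Digits: (4, 12, 9, 0, 3, 12).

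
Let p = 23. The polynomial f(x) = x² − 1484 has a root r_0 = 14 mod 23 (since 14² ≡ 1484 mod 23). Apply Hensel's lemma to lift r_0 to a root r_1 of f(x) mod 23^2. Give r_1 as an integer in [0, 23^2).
r_1 = 60 (mod 529)

Hensel's recurrence: r_{i+1} = r_i − f(r_i)·(f′(r_i))^{-1} mod 23^{i+2}, with f′(x) = 2x. Iterate:
  r_0 = 14 (mod 23)
  r_1 = 60 (mod 529)
Final: r_1 = 60, and one checks f(r_1) ≡ 0 mod 23^2.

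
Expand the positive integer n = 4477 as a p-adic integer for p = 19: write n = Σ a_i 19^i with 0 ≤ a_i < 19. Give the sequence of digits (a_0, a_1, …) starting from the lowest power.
(a_0, a_1, …) = (12, 7, 12)

Repeated division by 19 gives the digits low-to-high: 4477 = 12 + 7·19^1 + 12·19^2. Digit sequence: (12, 7, 12).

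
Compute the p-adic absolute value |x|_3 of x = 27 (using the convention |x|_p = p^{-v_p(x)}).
|27|_3 = 1/27

Step 1 — compute v_3(x) by factoring powers of 3 out of the numerator and denominator: v_3(27) = 3. Step 2 — apply |x|_p = p^{-v_p(x)} = 3^{-3} = 1/27.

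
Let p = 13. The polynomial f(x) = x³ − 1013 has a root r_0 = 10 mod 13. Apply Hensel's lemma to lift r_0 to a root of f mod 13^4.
r_3 = 28415 (mod 28561)

Hensel: r_{i+1} = r_i − f(r_i)/f′(r_i) mod 13^{i+2}, where f′(x) = 3x². Iterate:
  r_0 = 10 (mod 13)
  r_1 = 23 (mod 169)
  r_2 = 2051 (mod 2197)
  r_3 = 28415 (mod 28561)
Final: r = 28415 with f(r) ≡ 0 mod 13^4.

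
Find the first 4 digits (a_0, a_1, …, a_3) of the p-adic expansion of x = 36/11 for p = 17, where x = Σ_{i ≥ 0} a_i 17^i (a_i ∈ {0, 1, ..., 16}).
(a_0, …, a_3) = (11, 15, 13, 10)

v_17(36/11) = 0 (numerator and denominator both coprime to 17), so x ∈ ℤ_17^×. Compute digits iteratively via a_i = x_i mod 17, x_{i+1} = (x_i − a_i)/17, with x_0 = x:
  x_0 = 36/11;  a_0 = 11;  x_1 = (x_0 − 11)/17 = -5/11
  x_1 = -5/11;  a_1 = 15;  x_2 = (x_1 − 15)/17 = -10/11
  x_2 = -10/11;  a_2 = 13;  x_3 = (x_2 − 13)/17 = -9/11
  x_3 = -9/11;  a_3 = 10;  x_4 = (x_3 − 10)/17 = -7/11
Digits: (11, 15, 13, 10).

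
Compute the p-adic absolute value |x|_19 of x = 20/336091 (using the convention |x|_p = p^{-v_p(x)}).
|20/336091|_19 = 6859

Step 1 — compute v_19(x) by factoring powers of 19 out of the numerator and denominator: v_19(20/336091) = -3. Step 2 — apply |x|_p = p^{-v_p(x)} = 19^{3} = 6859.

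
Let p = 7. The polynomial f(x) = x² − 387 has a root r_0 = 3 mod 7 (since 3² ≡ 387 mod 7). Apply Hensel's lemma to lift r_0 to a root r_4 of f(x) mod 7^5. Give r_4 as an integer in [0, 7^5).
r_4 = 3692 (mod 16807)

Hensel's recurrence: r_{i+1} = r_i − f(r_i)·(f′(r_i))^{-1} mod 7^{i+2}, with f′(x) = 2x. Iterate:
  r_0 = 3 (mod 7)
  r_1 = 17 (mod 49)
  r_2 = 262 (mod 343)
  r_3 = 1291 (mod 2401)
  r_4 = 3692 (mod 16807)
Final: r_4 = 3692, and one checks f(r_4) ≡ 0 mod 7^5.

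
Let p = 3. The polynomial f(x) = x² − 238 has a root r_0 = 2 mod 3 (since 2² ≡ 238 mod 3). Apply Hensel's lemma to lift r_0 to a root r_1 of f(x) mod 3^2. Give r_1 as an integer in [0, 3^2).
r_1 = 2 (mod 9)

Hensel's recurrence: r_{i+1} = r_i − f(r_i)·(f′(r_i))^{-1} mod 3^{i+2}, with f′(x) = 2x. Iterate:
  r_0 = 2 (mod 3)
  r_1 = 2 (mod 9)
Final: r_1 = 2, and one checks f(r_1) ≡ 0 mod 3^2.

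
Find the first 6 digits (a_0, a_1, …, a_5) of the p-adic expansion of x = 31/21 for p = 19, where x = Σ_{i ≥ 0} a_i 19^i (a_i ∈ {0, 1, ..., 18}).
(a_0, …, a_5) = (6, 7, 15, 1, 18, 9)

v_19(31/21) = 0 (numerator and denominator both coprime to 19), so x ∈ ℤ_19^×. Compute digits iteratively via a_i = x_i mod 19, x_{i+1} = (x_i − a_i)/19, with x_0 = x:
  x_0 = 31/21;  a_0 = 6;  x_1 = (x_0 − 6)/19 = -5/21
  x_1 = -5/21;  a_1 = 7;  x_2 = (x_1 − 7)/19 = -8/21
  x_2 = -8/21;  a_2 = 15;  x_3 = (x_2 − 15)/19 = -17/21
  x_3 = -17/21;  a_3 = 1;  x_4 = (x_3 − 1)/19 = -2/21
  x_4 = -2/21;  a_4 = 18;  x_5 = (x_4 − 18)/19 = -20/21
  x_5 = -20/21;  a_5 = 9;  x_6 = (x_5 − 9)/19 = -11/21
Digits: (6, 7, 15, 1, 18, 9).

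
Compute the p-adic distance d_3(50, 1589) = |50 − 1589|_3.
d_3(50, 1589) = 1/81

Step 1 — x − y = 50 − 1589 = -1539. Step 2 — v_3(-1539) = 4 (factor: -1539 = −(3^4 · 19); the sign does not affect v_p). Step 3 — |x − y|_3 = 3^{-4} = 1/81.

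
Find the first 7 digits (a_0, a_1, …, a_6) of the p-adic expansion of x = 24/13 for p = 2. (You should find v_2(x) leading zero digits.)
(a_0, …, a_6) = (0, 0, 0, 1, 1, 1, 1)

v_2(24/13) = 3, so a_0 = ... = a_2 = 0. Factor out: x = 2^3 · u with u = 3/13 a unit in ℤ_2. Expand u iteratively via a_{v+i} = u_i mod 2, u_{i+1} = (u_i − a_{v+i})/2:
  u_0 = 3/13;  a_3 = 1;  u_1 = (u_0 − 1)/2 = -5/13
  u_1 = -5/13;  a_4 = 1;  u_2 = (u_1 − 1)/2 = -9/13
  u_2 = -9/13;  a_5 = 1;  u_3 = (u_2 − 1)/2 = -11/13
  u_3 = -11/13;  a_6 = 1;  u_4 = (u_3 − 1)/2 = -12/13
Digits: (0, 0, 0, 1, 1, 1, 1).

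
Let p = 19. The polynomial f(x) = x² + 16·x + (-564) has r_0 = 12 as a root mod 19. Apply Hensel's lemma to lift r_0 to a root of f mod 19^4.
r_3 = 101206 (mod 130321)

Hensel: r_{i+1} = r_i − f(r_i)·(f′(r_i))^{-1} mod 19^{i+2}, f′(x) = 2x + 16. Iterate:
  r_0 = 12 (mod 19)
  r_1 = 126 (mod 361)
  r_2 = 5180 (mod 6859)
  r_3 = 101206 (mod 130321)
Final: r = 101206 satisfies f(r) ≡ 0 mod 19^4.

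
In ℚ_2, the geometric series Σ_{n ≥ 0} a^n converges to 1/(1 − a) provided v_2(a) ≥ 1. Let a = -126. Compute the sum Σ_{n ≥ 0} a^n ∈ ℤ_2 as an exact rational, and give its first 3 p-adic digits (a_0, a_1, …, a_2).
Σ a^n = 1/(1 − a) = 1/127;  first 3 digits = (1, 1, 1)

v_2(a) = 1 ≥ 1, so the series converges in ℤ_2 to 1/(1 − a) = 1/(1 − (-126)) = 1/127. Expand this rational in ℤ_2: compute digits iteratively via d_i = x_i mod 2, x_{i+1} = (x_i − d_i)/2. The first 3 digits are (1, 1, 1).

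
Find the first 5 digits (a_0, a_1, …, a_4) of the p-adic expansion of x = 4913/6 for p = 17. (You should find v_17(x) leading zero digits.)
(a_0, …, a_4) = (0, 0, 0, 3, 14)

v_17(4913/6) = 3, so a_0 = ... = a_2 = 0. Factor out: x = 17^3 · u with u = 1/6 a unit in ℤ_17. Expand u iteratively via a_{v+i} = u_i mod 17, u_{i+1} = (u_i − a_{v+i})/17:
  u_0 = 1/6;  a_3 = 3;  u_1 = (u_0 − 3)/17 = -1/6
  u_1 = -1/6;  a_4 = 14;  u_2 = (u_1 − 14)/17 = -5/6
Digits: (0, 0, 0, 3, 14).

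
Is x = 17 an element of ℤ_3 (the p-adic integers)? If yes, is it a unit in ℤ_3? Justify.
x ∈ ℤ_3^× (unit); v_3(x) = 0

ℤ_3 = {x ∈ ℚ_3 : v_3(x) ≥ 0} and ℤ_3^× = {x ∈ ℤ_3 : v_3(x) = 0}. Here v_3(17) = v_3(num) − v_3(den) = 0; compare against these criteria.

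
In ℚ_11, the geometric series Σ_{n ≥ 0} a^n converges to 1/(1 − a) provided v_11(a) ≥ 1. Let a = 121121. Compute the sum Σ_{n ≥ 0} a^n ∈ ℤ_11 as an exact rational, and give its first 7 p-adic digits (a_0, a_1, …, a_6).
Σ a^n = 1/(1 − a) = -1/121120;  first 7 digits = (1, 0, 0, 3, 8, 0, 9)

v_11(a) = 3 ≥ 1, so the series converges in ℤ_11 to 1/(1 − a) = 1/(1 − 121121) = -1/121120. Expand this rational in ℤ_11: compute digits iteratively via d_i = x_i mod 11, x_{i+1} = (x_i − d_i)/11. The first 7 digits are (1, 0, 0, 3, 8, 0, 9).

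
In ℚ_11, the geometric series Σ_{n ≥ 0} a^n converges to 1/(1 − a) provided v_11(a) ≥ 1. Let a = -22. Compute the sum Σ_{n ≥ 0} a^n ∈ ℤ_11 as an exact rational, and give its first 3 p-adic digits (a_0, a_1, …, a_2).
Σ a^n = 1/(1 − a) = 1/23;  first 3 digits = (1, 9, 3)

v_11(a) = 1 ≥ 1, so the series converges in ℤ_11 to 1/(1 − a) = 1/(1 − (-22)) = 1/23. Expand this rational in ℤ_11: compute digits iteratively via d_i = x_i mod 11, x_{i+1} = (x_i − d_i)/11. The first 3 digits are (1, 9, 3).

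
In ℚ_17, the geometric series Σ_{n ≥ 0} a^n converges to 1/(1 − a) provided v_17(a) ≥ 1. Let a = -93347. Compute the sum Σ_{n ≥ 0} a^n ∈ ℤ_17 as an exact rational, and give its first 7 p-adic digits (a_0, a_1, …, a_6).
Σ a^n = 1/(1 − a) = 1/93348;  first 7 digits = (1, 0, 0, 15, 15, 16, 3)

v_17(a) = 3 ≥ 1, so the series converges in ℤ_17 to 1/(1 − a) = 1/(1 − (-93347)) = 1/93348. Expand this rational in ℤ_17: compute digits iteratively via d_i = x_i mod 17, x_{i+1} = (x_i − d_i)/17. The first 7 digits are (1, 0, 0, 15, 15, 16, 3).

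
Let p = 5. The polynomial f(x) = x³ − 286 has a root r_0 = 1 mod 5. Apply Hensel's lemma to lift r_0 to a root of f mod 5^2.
r_1 = 21 (mod 25)

Hensel: r_{i+1} = r_i − f(r_i)/f′(r_i) mod 5^{i+2}, where f′(x) = 3x². Iterate:
  r_0 = 1 (mod 5)
  r_1 = 21 (mod 25)
Final: r = 21 with f(r) ≡ 0 mod 5^2.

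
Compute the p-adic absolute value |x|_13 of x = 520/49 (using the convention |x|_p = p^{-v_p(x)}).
|520/49|_13 = 1/13

Step 1 — compute v_13(x) by factoring powers of 13 out of the numerator and denominator: v_13(520/49) = 1. Step 2 — apply |x|_p = p^{-v_p(x)} = 13^{-1} = 1/13.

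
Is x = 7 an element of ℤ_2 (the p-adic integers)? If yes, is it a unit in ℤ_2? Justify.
x ∈ ℤ_2^× (unit); v_2(x) = 0

ℤ_2 = {x ∈ ℚ_2 : v_2(x) ≥ 0} and ℤ_2^× = {x ∈ ℤ_2 : v_2(x) = 0}. Here v_2(7) = v_2(num) − v_2(den) = 0; compare against these criteria.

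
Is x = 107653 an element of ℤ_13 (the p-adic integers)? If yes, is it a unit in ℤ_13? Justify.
x ∈ ℤ_13 but not a unit; v_13(x) = 3 > 0

ℤ_13 = {x ∈ ℚ_13 : v_13(x) ≥ 0} and ℤ_13^× = {x ∈ ℤ_13 : v_13(x) = 0}. Here v_13(107653) = v_13(num) − v_13(den) = 3; compare against these criteria.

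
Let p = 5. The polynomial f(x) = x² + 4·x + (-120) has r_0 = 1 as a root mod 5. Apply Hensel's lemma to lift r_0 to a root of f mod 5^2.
r_1 = 16 (mod 25)

Hensel: r_{i+1} = r_i − f(r_i)·(f′(r_i))^{-1} mod 5^{i+2}, f′(x) = 2x + 4. Iterate:
  r_0 = 1 (mod 5)
  r_1 = 16 (mod 25)
Final: r = 16 satisfies f(r) ≡ 0 mod 5^2.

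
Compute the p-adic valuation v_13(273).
v_13(273) = 1

v_13(n) is the largest exponent k such that 13^k divides n. Factor out: 273 = 13^1 · 21. (Sign doesn't affect v_p.) So v_13(273) = 1.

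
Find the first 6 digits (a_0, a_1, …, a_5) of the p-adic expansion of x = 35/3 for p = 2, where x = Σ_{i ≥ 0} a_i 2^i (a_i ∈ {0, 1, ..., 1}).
(a_0, …, a_5) = (1, 0, 0, 0, 0, 1)

v_2(35/3) = 0 (numerator and denominator both coprime to 2), so x ∈ ℤ_2^×. Compute digits iteratively via a_i = x_i mod 2, x_{i+1} = (x_i − a_i)/2, with x_0 = x:
  x_0 = 35/3;  a_0 = 1;  x_1 = (x_0 − 1)/2 = 16/3
  x_1 = 16/3;  a_1 = 0;  x_2 = (x_1 − 0)/2 = 8/3
  x_2 = 8/3;  a_2 = 0;  x_3 = (x_2 − 0)/2 = 4/3
  x_3 = 4/3;  a_3 = 0;  x_4 = (x_3 − 0)/2 = 2/3
  x_4 = 2/3;  a_4 = 0;  x_5 = (x_4 − 0)/2 = 1/3
  x_5 = 1/3;  a_5 = 1;  x_6 = (x_5 − 1)/2 = -1/3
Digits: (1, 0, 0, 0, 0, 1).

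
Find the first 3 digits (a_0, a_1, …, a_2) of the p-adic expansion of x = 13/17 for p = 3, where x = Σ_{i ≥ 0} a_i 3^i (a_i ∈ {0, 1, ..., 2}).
(a_0, …, a_2) = (2, 1, 2)

v_3(13/17) = 0 (numerator and denominator both coprime to 3), so x ∈ ℤ_3^×. Compute digits iteratively via a_i = x_i mod 3, x_{i+1} = (x_i − a_i)/3, with x_0 = x:
  x_0 = 13/17;  a_0 = 2;  x_1 = (x_0 − 2)/3 = -7/17
  x_1 = -7/17;  a_1 = 1;  x_2 = (x_1 − 1)/3 = -8/17
  x_2 = -8/17;  a_2 = 2;  x_3 = (x_2 − 2)/3 = -14/17
Digits: (2, 1, 2).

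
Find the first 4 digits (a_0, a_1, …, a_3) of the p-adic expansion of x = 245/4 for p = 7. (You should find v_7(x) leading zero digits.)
(a_0, …, a_3) = (0, 0, 3, 5)

v_7(245/4) = 2, so a_0 = ... = a_1 = 0. Factor out: x = 7^2 · u with u = 5/4 a unit in ℤ_7. Expand u iteratively via a_{v+i} = u_i mod 7, u_{i+1} = (u_i − a_{v+i})/7:
  u_0 = 5/4;  a_2 = 3;  u_1 = (u_0 − 3)/7 = -1/4
  u_1 = -1/4;  a_3 = 5;  u_2 = (u_1 − 5)/7 = -3/4
Digits: (0, 0, 3, 5).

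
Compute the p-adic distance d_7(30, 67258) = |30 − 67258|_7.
d_7(30, 67258) = 1/16807

Step 1 — x − y = 30 − 67258 = -67228. Step 2 — v_7(-67228) = 5 (factor: -67228 = −(7^5 · 4); the sign does not affect v_p). Step 3 — |x − y|_7 = 7^{-5} = 1/16807.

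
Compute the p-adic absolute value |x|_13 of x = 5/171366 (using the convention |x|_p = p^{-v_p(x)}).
|5/171366|_13 = 28561

Step 1 — compute v_13(x) by factoring powers of 13 out of the numerator and denominator: v_13(5/171366) = -4. Step 2 — apply |x|_p = p^{-v_p(x)} = 13^{4} = 28561.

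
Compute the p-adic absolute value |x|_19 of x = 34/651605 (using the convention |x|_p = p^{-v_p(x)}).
|34/651605|_19 = 130321

Step 1 — compute v_19(x) by factoring powers of 19 out of the numerator and denominator: v_19(34/651605) = -4. Step 2 — apply |x|_p = p^{-v_p(x)} = 19^{4} = 130321.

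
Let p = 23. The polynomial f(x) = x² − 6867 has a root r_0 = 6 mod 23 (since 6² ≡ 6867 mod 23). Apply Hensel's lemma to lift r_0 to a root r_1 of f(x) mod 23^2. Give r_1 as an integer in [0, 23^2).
r_1 = 443 (mod 529)

Hensel's recurrence: r_{i+1} = r_i − f(r_i)·(f′(r_i))^{-1} mod 23^{i+2}, with f′(x) = 2x. Iterate:
  r_0 = 6 (mod 23)
  r_1 = 443 (mod 529)
Final: r_1 = 443, and one checks f(r_1) ≡ 0 mod 23^2.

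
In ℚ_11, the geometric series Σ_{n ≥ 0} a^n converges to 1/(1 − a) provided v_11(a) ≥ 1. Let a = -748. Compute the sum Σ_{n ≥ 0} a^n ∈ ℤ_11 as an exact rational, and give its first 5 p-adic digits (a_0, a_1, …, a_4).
Σ a^n = 1/(1 − a) = 1/749;  first 5 digits = (1, 9, 8, 4, 3)

v_11(a) = 1 ≥ 1, so the series converges in ℤ_11 to 1/(1 − a) = 1/(1 − (-748)) = 1/749. Expand this rational in ℤ_11: compute digits iteratively via d_i = x_i mod 11, x_{i+1} = (x_i − d_i)/11. The first 5 digits are (1, 9, 8, 4, 3).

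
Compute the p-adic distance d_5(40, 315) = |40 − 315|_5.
d_5(40, 315) = 1/25

Step 1 — x − y = 40 − 315 = -275. Step 2 — v_5(-275) = 2 (factor: -275 = −(5^2 · 11); the sign does not affect v_p). Step 3 — |x − y|_5 = 5^{-2} = 1/25.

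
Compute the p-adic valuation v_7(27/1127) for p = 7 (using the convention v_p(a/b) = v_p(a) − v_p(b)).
v_7(27/1127) = -2

Factor powers of 7 from the numerator and denominator of the reduced fraction: 27 = 7^0 · 27 and 1127 = 7^2 · 23. Apply v_p(a/b) = v_p(a) − v_p(b): v_7(27/1127) = 0 − 2 = -2.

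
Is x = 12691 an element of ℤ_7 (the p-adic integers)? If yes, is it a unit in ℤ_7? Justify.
x ∈ ℤ_7 but not a unit; v_7(x) = 3 > 0

ℤ_7 = {x ∈ ℚ_7 : v_7(x) ≥ 0} and ℤ_7^× = {x ∈ ℤ_7 : v_7(x) = 0}. Here v_7(12691) = v_7(num) − v_7(den) = 3; compare against these criteria.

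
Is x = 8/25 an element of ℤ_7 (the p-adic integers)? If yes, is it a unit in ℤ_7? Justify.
x ∈ ℤ_7^× (unit); v_7(x) = 0

ℤ_7 = {x ∈ ℚ_7 : v_7(x) ≥ 0} and ℤ_7^× = {x ∈ ℤ_7 : v_7(x) = 0}. Here v_7(8/25) = v_7(num) − v_7(den) = 0; compare against these criteria.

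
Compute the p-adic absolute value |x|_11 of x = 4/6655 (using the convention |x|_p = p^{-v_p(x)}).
|4/6655|_11 = 1331

Step 1 — compute v_11(x) by factoring powers of 11 out of the numerator and denominator: v_11(4/6655) = -3. Step 2 — apply |x|_p = p^{-v_p(x)} = 11^{3} = 1331.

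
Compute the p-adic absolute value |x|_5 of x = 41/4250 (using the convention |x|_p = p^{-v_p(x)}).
|41/4250|_5 = 125

Step 1 — compute v_5(x) by factoring powers of 5 out of the numerator and denominator: v_5(41/4250) = -3. Step 2 — apply |x|_p = p^{-v_p(x)} = 5^{3} = 125.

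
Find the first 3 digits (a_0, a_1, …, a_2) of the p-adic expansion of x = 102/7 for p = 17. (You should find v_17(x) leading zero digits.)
(a_0, …, a_2) = (0, 13, 9)

v_17(102/7) = 1, so a_0 = ... = a_0 = 0. Factor out: x = 17^1 · u with u = 6/7 a unit in ℤ_17. Expand u iteratively via a_{v+i} = u_i mod 17, u_{i+1} = (u_i − a_{v+i})/17:
  u_0 = 6/7;  a_1 = 13;  u_1 = (u_0 − 13)/17 = -5/7
  u_1 = -5/7;  a_2 = 9;  u_2 = (u_1 − 9)/17 = -4/7
Digits: (0, 13, 9).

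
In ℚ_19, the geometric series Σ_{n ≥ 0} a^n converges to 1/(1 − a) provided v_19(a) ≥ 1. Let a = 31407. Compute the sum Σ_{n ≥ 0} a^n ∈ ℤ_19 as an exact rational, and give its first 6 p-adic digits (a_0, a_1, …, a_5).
Σ a^n = 1/(1 − a) = -1/31406;  first 6 digits = (1, 0, 11, 4, 7, 18)

v_19(a) = 2 ≥ 1, so the series converges in ℤ_19 to 1/(1 − a) = 1/(1 − 31407) = -1/31406. Expand this rational in ℤ_19: compute digits iteratively via d_i = x_i mod 19, x_{i+1} = (x_i − d_i)/19. The first 6 digits are (1, 0, 11, 4, 7, 18).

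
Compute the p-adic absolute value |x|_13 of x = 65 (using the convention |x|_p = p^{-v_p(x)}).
|65|_13 = 1/13

Step 1 — compute v_13(x) by factoring powers of 13 out of the numerator and denominator: v_13(65) = 1. Step 2 — apply |x|_p = p^{-v_p(x)} = 13^{-1} = 1/13.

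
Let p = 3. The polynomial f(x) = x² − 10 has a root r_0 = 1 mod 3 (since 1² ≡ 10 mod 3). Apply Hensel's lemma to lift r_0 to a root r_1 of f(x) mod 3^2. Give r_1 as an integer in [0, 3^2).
r_1 = 1 (mod 9)

Hensel's recurrence: r_{i+1} = r_i − f(r_i)·(f′(r_i))^{-1} mod 3^{i+2}, with f′(x) = 2x. Iterate:
  r_0 = 1 (mod 3)
  r_1 = 1 (mod 9)
Final: r_1 = 1, and one checks f(r_1) ≡ 0 mod 3^2.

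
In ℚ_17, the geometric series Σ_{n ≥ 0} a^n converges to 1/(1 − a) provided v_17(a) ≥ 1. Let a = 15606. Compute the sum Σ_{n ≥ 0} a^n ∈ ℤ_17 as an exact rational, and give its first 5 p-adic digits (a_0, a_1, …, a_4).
Σ a^n = 1/(1 − a) = -1/15605;  first 5 digits = (1, 0, 3, 3, 9)

v_17(a) = 2 ≥ 1, so the series converges in ℤ_17 to 1/(1 − a) = 1/(1 − 15606) = -1/15605. Expand this rational in ℤ_17: compute digits iteratively via d_i = x_i mod 17, x_{i+1} = (x_i − d_i)/17. The first 5 digits are (1, 0, 3, 3, 9).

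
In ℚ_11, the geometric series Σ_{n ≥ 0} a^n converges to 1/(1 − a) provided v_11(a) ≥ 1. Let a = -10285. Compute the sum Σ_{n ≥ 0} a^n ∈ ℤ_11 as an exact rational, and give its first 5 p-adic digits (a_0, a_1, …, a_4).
Σ a^n = 1/(1 − a) = 1/10286;  first 5 digits = (1, 0, 3, 3, 8)

v_11(a) = 2 ≥ 1, so the series converges in ℤ_11 to 1/(1 − a) = 1/(1 − (-10285)) = 1/10286. Expand this rational in ℤ_11: compute digits iteratively via d_i = x_i mod 11, x_{i+1} = (x_i − d_i)/11. The first 5 digits are (1, 0, 3, 3, 8).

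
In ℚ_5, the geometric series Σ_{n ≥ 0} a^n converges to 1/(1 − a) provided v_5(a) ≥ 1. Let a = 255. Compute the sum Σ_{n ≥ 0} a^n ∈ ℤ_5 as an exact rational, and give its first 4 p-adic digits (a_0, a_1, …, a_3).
Σ a^n = 1/(1 − a) = -1/254;  first 4 digits = (1, 1, 1, 3)

v_5(a) = 1 ≥ 1, so the series converges in ℤ_5 to 1/(1 − a) = 1/(1 − 255) = -1/254. Expand this rational in ℤ_5: compute digits iteratively via d_i = x_i mod 5, x_{i+1} = (x_i − d_i)/5. The first 4 digits are (1, 1, 1, 3).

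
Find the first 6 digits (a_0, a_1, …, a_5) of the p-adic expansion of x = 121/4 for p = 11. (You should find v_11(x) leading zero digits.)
(a_0, …, a_5) = (0, 0, 3, 8, 2, 8)

v_11(121/4) = 2, so a_0 = ... = a_1 = 0. Factor out: x = 11^2 · u with u = 1/4 a unit in ℤ_11. Expand u iteratively via a_{v+i} = u_i mod 11, u_{i+1} = (u_i − a_{v+i})/11:
  u_0 = 1/4;  a_2 = 3;  u_1 = (u_0 − 3)/11 = -1/4
  u_1 = -1/4;  a_3 = 8;  u_2 = (u_1 − 8)/11 = -3/4
  u_2 = -3/4;  a_4 = 2;  u_3 = (u_2 − 2)/11 = -1/4
  u_3 = -1/4;  a_5 = 8;  u_4 = (u_3 − 8)/11 = -3/4
Digits: (0, 0, 3, 8, 2, 8).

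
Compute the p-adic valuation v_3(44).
v_3(44) = 0

v_3(n) is the largest exponent k such that 3^k divides n. Factor out: 44 = 3^0 · 44. (Sign doesn't affect v_p.) So v_3(44) = 0.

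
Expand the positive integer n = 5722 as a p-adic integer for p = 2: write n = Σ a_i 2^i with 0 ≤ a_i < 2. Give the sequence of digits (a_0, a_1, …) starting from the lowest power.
(a_0, a_1, …) = (0, 1, 0, 1, 1, 0, 1, 0, 0, 1, 1, 0, 1)

Repeated division by 2 gives the digits low-to-high: 5722 = 1·2^1 + 1·2^3 + 1·2^4 + 1·2^6 + 1·2^9 + 1·2^10 + 1·2^12. Digit sequence: (0, 1, 0, 1, 1, 0, 1, 0, 0, 1, 1, 0, 1).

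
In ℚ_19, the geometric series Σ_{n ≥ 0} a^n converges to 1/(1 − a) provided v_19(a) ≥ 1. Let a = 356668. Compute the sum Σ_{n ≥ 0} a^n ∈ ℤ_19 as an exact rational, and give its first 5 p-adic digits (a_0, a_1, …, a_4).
Σ a^n = 1/(1 − a) = -1/356667;  first 5 digits = (1, 0, 0, 14, 2)

v_19(a) = 3 ≥ 1, so the series converges in ℤ_19 to 1/(1 − a) = 1/(1 − 356668) = -1/356667. Expand this rational in ℤ_19: compute digits iteratively via d_i = x_i mod 19, x_{i+1} = (x_i − d_i)/19. The first 5 digits are (1, 0, 0, 14, 2).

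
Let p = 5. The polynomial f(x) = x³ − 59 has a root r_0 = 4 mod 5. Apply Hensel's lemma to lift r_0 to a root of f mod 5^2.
r_1 = 19 (mod 25)

Hensel: r_{i+1} = r_i − f(r_i)/f′(r_i) mod 5^{i+2}, where f′(x) = 3x². Iterate:
  r_0 = 4 (mod 5)
  r_1 = 19 (mod 25)
Final: r = 19 with f(r) ≡ 0 mod 5^2.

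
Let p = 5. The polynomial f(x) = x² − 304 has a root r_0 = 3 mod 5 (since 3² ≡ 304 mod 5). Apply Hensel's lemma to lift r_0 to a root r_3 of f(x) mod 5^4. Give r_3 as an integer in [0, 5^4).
r_3 = 548 (mod 625)

Hensel's recurrence: r_{i+1} = r_i − f(r_i)·(f′(r_i))^{-1} mod 5^{i+2}, with f′(x) = 2x. Iterate:
  r_0 = 3 (mod 5)
  r_1 = 23 (mod 25)
  r_2 = 48 (mod 125)
  r_3 = 548 (mod 625)
Final: r_3 = 548, and one checks f(r_3) ≡ 0 mod 5^4.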